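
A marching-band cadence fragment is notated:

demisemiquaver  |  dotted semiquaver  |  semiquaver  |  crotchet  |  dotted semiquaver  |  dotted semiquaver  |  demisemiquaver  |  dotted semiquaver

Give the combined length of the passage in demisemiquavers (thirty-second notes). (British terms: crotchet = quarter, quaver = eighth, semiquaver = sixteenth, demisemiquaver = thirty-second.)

Working in thirty-second notes: demisemiquaver = 1; dotted semiquaver = 3; semiquaver = 2; crotchet = 8; dotted semiquaver = 3; dotted semiquaver = 3; demisemiquaver = 1; dotted semiquaver = 3.
Total: 1 + 3 + 2 + 8 + 3 + 3 + 1 + 3 = 24 thirty-second notes.

24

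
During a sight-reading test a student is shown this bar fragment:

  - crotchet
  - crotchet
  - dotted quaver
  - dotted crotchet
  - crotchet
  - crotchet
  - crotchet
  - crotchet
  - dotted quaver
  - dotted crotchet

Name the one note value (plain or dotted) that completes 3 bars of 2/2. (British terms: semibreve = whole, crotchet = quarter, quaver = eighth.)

dotted quarter note

3 bars of 2/2 = 48 sixteenth notes.
Each duration in sixteenth notes: crotchet = 4; crotchet = 4; dotted quaver = 3; dotted crotchet = 6; crotchet = 4; crotchet = 4; crotchet = 4; crotchet = 4; dotted quaver = 3; dotted crotchet = 6.
Sum: 4 + 4 + 3 + 6 + 4 + 4 + 4 + 4 + 3 + 6 = 42.
Remaining: 48 − 42 = 6 sixteenth notes, which is a dotted quarter note.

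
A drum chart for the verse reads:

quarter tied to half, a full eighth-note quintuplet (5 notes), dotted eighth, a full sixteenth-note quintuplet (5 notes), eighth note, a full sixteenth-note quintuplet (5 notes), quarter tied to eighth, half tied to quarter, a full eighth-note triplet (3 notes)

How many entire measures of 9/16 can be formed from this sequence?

One bar of 9/16 = 9 sixteenth notes.
Each duration in sixteenth notes: quarter tied to half (quarter + half) = 12; a full eighth-note quintuplet (5 notes) (five quintuplet eighths span one half) = 8; dotted eighth = 3; a full sixteenth-note quintuplet (5 notes) (five quintuplet sixteenths span one quarter) = 4; eighth note = 2; a full sixteenth-note quintuplet (5 notes) (five quintuplet sixteenths span one quarter) = 4; quarter tied to eighth (quarter + eighth) = 6; half tied to quarter (half + quarter) = 12; a full eighth-note triplet (3 notes) (three triplet eighths span one quarter) = 4.
Adding: 12 + 8 + 3 + 4 + 2 + 4 + 6 + 12 + 4 = 55.
55 ÷ 9 = 6 complete bars with 1 left over.

6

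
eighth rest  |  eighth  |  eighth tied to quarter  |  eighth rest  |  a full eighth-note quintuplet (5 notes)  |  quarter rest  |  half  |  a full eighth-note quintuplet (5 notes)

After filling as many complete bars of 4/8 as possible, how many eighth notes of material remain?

One bar of 4/8 = 4 eighth notes.
Each duration in eighth notes: eighth rest = 1; eighth = 1; eighth tied to quarter (eighth + quarter) = 3; eighth rest = 1; a full eighth-note quintuplet (5 notes) (five quintuplet eighths span one half) = 4; quarter rest = 2; half = 4; a full eighth-note quintuplet (5 notes) (five quintuplet eighths span one half) = 4.
Sum: 1 + 1 + 3 + 1 + 4 + 2 + 4 + 4 = 20.
20 ÷ 4 = 5 complete bars with 0 eighth notes remaining.

0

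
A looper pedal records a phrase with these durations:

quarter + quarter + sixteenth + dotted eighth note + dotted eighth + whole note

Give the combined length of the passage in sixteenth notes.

31

Each duration in sixteenth notes: quarter = 4; quarter = 4; sixteenth = 1; dotted eighth note = 3; dotted eighth = 3; whole note = 16.
Altogether 4 + 4 + 1 + 3 + 3 + 16 = 31 sixteenth notes.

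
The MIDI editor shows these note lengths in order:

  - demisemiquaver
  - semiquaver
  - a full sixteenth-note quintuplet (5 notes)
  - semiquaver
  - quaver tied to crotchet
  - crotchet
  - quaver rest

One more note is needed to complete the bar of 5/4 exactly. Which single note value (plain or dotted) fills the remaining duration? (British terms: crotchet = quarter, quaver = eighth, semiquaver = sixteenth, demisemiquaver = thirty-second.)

The bar of 5/4 = 40 thirty-second notes.
Working in thirty-second notes: demisemiquaver = 1; semiquaver = 2; a full sixteenth-note quintuplet (5 notes) (five quintuplet sixteenths span one quarter) = 8; semiquaver = 2; quaver tied to crotchet (quaver + crotchet) = 12; crotchet = 8; quaver rest = 4.
Adding: 1 + 2 + 8 + 2 + 12 + 8 + 4 = 37.
Remaining: 40 − 37 = 3 thirty-second notes, which is a dotted sixteenth note.

dotted sixteenth note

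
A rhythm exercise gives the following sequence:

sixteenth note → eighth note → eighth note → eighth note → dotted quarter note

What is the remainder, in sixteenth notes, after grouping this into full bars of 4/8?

One bar of 4/8 = 8 sixteenth notes.
In sixteenth notes: sixteenth note = 1; eighth note = 2; eighth note = 2; eighth note = 2; dotted quarter note = 6.
Adding: 1 + 2 + 2 + 2 + 6 = 13.
13 ÷ 8 = 1 complete bar with 5 sixteenth notes remaining.

5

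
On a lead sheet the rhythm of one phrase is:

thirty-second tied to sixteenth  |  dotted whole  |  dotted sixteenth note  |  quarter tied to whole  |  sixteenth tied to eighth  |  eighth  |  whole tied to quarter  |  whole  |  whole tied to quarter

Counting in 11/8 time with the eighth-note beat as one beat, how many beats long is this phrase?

54

One eighth-note beat = 4 thirty-second notes.
In thirty-second notes: thirty-second tied to sixteenth (thirty-second + sixteenth) = 3; dotted whole = 48; dotted sixteenth note = 3; quarter tied to whole (quarter + whole) = 40; sixteenth tied to eighth (sixteenth + eighth) = 6; eighth = 4; whole tied to quarter (whole + quarter) = 40; whole = 32; whole tied to quarter (whole + quarter) = 40.
Sum: 3 + 48 + 3 + 40 + 6 + 4 + 40 + 32 + 40 = 216.
216 ÷ 4 = 54 beats.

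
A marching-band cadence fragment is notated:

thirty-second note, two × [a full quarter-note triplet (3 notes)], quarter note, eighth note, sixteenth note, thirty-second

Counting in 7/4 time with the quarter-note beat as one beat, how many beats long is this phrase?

6

One quarter-note beat = 8 thirty-second notes.
Express everything in thirty-second notes: thirty-second note = 1; a full quarter-note triplet (3 notes) (three triplet quarters span one half) = 16; a full quarter-note triplet (3 notes) (three triplet quarters span one half) = 16; quarter note = 8; eighth note = 4; sixteenth note = 2; thirty-second = 1.
Altogether 1 + 16 + 16 + 8 + 4 + 2 + 1 = 48.
48 ÷ 8 = 6 beats.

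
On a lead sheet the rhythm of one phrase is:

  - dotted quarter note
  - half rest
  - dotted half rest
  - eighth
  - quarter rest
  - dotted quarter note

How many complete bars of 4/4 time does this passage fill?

2

One bar of 4/4 = 8 eighth notes.
Each duration in eighth notes: dotted quarter note = 3; half rest = 4; dotted half rest = 6; eighth = 1; quarter rest = 2; dotted quarter note = 3.
Adding: 3 + 4 + 6 + 1 + 2 + 3 = 19.
19 ÷ 8 = 2 complete bars with 3 left over.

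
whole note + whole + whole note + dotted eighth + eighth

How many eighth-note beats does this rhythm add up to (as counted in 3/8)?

One eighth-note beat = 2 sixteenth notes.
Working in sixteenth notes: whole note = 16; whole = 16; whole note = 16; dotted eighth = 3; eighth = 2.
Total: 16 + 16 + 16 + 3 + 2 = 53.
53 ÷ 2 = 26.5 beats.

26.5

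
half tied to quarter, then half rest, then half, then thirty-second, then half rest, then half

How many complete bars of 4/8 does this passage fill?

One bar of 4/8 = 16 thirty-second notes.
Working in thirty-second notes: half tied to quarter (half + quarter) = 24; half rest = 16; half = 16; thirty-second = 1; half rest = 16; half = 16.
Total: 24 + 16 + 16 + 1 + 16 + 16 = 89.
89 ÷ 16 = 5 complete bars with 9 left over.

5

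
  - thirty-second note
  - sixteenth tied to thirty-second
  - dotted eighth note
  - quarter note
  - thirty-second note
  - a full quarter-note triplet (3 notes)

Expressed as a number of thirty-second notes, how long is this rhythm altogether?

Working in thirty-second notes: thirty-second note = 1; sixteenth tied to thirty-second (sixteenth + thirty-second) = 3; dotted eighth note = 6; quarter note = 8; thirty-second note = 1; a full quarter-note triplet (3 notes) (three triplet quarters span one half) = 16.
Sum: 1 + 3 + 6 + 8 + 1 + 16 = 35 thirty-second notes.

35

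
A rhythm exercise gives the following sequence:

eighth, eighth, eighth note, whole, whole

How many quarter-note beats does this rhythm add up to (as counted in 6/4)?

One quarter-note beat = 2 eighth notes.
Express everything in eighth notes: eighth = 1; eighth = 1; eighth note = 1; whole = 8; whole = 8.
Adding: 1 + 1 + 1 + 8 + 8 = 19.
19 ÷ 2 = 9.5 beats.

9.5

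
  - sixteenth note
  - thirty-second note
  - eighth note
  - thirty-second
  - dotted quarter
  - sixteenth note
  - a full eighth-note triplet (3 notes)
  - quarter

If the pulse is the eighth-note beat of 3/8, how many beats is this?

9.5

One eighth-note beat = 4 thirty-second notes.
Convert each value to thirty-second notes: sixteenth note = 2; thirty-second note = 1; eighth note = 4; thirty-second = 1; dotted quarter = 12; sixteenth note = 2; a full eighth-note triplet (3 notes) (three triplet eighths span one quarter) = 8; quarter = 8.
Sum: 2 + 1 + 4 + 1 + 12 + 2 + 8 + 8 = 38.
38 ÷ 4 = 9.5 beats.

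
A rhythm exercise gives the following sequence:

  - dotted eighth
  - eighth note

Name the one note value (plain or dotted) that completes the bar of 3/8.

The bar of 3/8 = 6 sixteenth notes.
In sixteenth notes: dotted eighth = 3; eighth note = 2.
Sum: 3 + 2 = 5.
Remaining: 6 − 5 = 1 sixteenth note, which is a sixteenth note.

sixteenth note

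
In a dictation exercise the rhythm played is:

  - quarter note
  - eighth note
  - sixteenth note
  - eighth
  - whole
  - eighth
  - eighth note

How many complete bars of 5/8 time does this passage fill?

One bar of 5/8 = 10 sixteenth notes.
Working in sixteenth notes: quarter note = 4; eighth note = 2; sixteenth note = 1; eighth = 2; whole = 16; eighth = 2; eighth note = 2.
Total: 4 + 2 + 1 + 2 + 16 + 2 + 2 = 29.
29 ÷ 10 = 2 complete bars with 9 left over.

2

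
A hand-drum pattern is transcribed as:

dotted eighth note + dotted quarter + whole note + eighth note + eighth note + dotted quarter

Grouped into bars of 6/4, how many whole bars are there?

One bar of 6/4 = 24 sixteenth notes.
Convert each value to sixteenth notes: dotted eighth note = 3; dotted quarter = 6; whole note = 16; eighth note = 2; eighth note = 2; dotted quarter = 6.
Adding: 3 + 6 + 16 + 2 + 2 + 6 = 35.
35 ÷ 24 = 1 complete bar with 11 left over.

1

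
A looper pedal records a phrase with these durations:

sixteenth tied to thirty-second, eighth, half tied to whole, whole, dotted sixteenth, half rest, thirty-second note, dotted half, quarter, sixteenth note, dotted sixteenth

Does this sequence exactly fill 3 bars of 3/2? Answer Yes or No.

One bar of 3/2 = 48 thirty-second notes, so 3 bars = 144.
Convert each value to thirty-second notes: sixteenth tied to thirty-second (sixteenth + thirty-second) = 3; eighth = 4; half tied to whole (half + whole) = 48; whole = 32; dotted sixteenth = 3; half rest = 16; thirty-second note = 1; dotted half = 24; quarter = 8; sixteenth note = 2; dotted sixteenth = 3.
Total: 3 + 4 + 48 + 32 + 3 + 16 + 1 + 24 + 8 + 2 + 3 = 144.
144 equals 144, so the answer is Yes.

Yes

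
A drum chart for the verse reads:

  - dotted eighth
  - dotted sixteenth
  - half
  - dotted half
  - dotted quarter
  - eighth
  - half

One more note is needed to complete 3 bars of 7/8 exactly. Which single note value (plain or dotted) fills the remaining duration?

3 bars of 7/8 = 84 thirty-second notes.
Working in thirty-second notes: dotted eighth = 6; dotted sixteenth = 3; half = 16; dotted half = 24; dotted quarter = 12; eighth = 4; half = 16.
Total: 6 + 3 + 16 + 24 + 12 + 4 + 16 = 81.
Remaining: 84 − 81 = 3 thirty-second notes, which is a dotted sixteenth note.

dotted sixteenth note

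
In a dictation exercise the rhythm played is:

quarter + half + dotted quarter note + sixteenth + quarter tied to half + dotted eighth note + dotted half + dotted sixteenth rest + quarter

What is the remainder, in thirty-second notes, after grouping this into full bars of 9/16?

One bar of 9/16 = 18 thirty-second notes.
Working in thirty-second notes: quarter = 8; half = 16; dotted quarter note = 12; sixteenth = 2; quarter tied to half (quarter + half) = 24; dotted eighth note = 6; dotted half = 24; dotted sixteenth rest = 3; quarter = 8.
Sum: 8 + 16 + 12 + 2 + 24 + 6 + 24 + 3 + 8 = 103.
103 ÷ 18 = 5 complete bars with 13 thirty-second notes remaining.

13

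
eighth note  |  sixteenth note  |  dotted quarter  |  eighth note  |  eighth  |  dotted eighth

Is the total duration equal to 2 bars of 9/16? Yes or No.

One bar of 9/16 = 9 sixteenth notes, so 2 bars = 18.
Express everything in sixteenth notes: eighth note = 2; sixteenth note = 1; dotted quarter = 6; eighth note = 2; eighth = 2; dotted eighth = 3.
Adding: 2 + 1 + 6 + 2 + 2 + 3 = 16.
16 falls short of 18, so the answer is No.

No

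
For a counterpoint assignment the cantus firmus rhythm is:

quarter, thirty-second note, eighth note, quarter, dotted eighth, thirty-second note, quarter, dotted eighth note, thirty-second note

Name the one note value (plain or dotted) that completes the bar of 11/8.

thirty-second note

The bar of 11/8 = 44 thirty-second notes.
Each duration in thirty-second notes: quarter = 8; thirty-second note = 1; eighth note = 4; quarter = 8; dotted eighth = 6; thirty-second note = 1; quarter = 8; dotted eighth note = 6; thirty-second note = 1.
Total: 8 + 1 + 4 + 8 + 6 + 1 + 8 + 6 + 1 = 43.
Remaining: 44 − 43 = 1 thirty-second note, which is a thirty-second note.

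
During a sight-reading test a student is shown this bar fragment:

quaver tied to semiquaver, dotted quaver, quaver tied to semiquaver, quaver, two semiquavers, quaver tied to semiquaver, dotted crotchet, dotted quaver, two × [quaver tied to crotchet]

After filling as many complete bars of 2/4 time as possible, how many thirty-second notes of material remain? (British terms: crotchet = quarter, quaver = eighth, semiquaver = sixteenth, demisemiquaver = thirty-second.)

One bar of 2/4 = 8 sixteenth notes.
Working in sixteenth notes: quaver tied to semiquaver (quaver + semiquaver) = 3; dotted quaver = 3; quaver tied to semiquaver (quaver + semiquaver) = 3; quaver = 2; semiquaver = 1; semiquaver = 1; quaver tied to semiquaver (quaver + semiquaver) = 3; dotted crotchet = 6; dotted quaver = 3; quaver tied to crotchet (quaver + crotchet) = 6; quaver tied to crotchet (quaver + crotchet) = 6.
Sum: 3 + 3 + 3 + 2 + 1 + 1 + 3 + 6 + 3 + 6 + 6 = 37.
37 ÷ 8 = 4 complete bars with 5 sixteenth notes remaining = 10 thirty-second notes.

10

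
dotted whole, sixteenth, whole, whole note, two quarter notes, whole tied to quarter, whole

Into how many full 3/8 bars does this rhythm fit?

16

One bar of 3/8 = 6 sixteenth notes.
Convert each value to sixteenth notes: dotted whole = 24; sixteenth = 1; whole = 16; whole note = 16; quarter note = 4; quarter note = 4; whole tied to quarter (whole + quarter) = 20; whole = 16.
Altogether 24 + 1 + 16 + 16 + 4 + 4 + 20 + 16 = 101.
101 ÷ 6 = 16 complete bars with 5 left over.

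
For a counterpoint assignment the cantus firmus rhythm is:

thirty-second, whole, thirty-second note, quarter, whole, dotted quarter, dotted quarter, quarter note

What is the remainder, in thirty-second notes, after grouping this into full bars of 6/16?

One bar of 6/16 = 12 thirty-second notes.
Working in thirty-second notes: thirty-second = 1; whole = 32; thirty-second note = 1; quarter = 8; whole = 32; dotted quarter = 12; dotted quarter = 12; quarter note = 8.
Total: 1 + 32 + 1 + 8 + 32 + 12 + 12 + 8 = 106.
106 ÷ 12 = 8 complete bars with 10 thirty-second notes remaining.

10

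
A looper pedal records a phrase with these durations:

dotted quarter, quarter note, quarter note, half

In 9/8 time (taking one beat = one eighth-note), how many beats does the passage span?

One eighth-note beat = 2 sixteenth notes.
Working in sixteenth notes: dotted quarter = 6; quarter note = 4; quarter note = 4; half = 8.
Altogether 6 + 4 + 4 + 8 = 22.
22 ÷ 2 = 11 beats.

11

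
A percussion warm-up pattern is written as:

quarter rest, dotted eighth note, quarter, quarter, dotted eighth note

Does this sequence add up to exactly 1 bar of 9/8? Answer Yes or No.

One bar of 9/8 = 18 sixteenth notes.
Working in sixteenth notes: quarter rest = 4; dotted eighth note = 3; quarter = 4; quarter = 4; dotted eighth note = 3.
Total: 4 + 3 + 4 + 4 + 3 = 18.
18 equals 18, so the answer is Yes.

Yes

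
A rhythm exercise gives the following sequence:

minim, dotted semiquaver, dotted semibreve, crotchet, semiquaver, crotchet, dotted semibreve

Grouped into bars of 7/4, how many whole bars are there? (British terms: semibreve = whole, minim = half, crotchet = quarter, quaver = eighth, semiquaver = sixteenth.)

One bar of 7/4 = 56 thirty-second notes.
Convert each value to thirty-second notes: minim = 16; dotted semiquaver = 3; dotted semibreve = 48; crotchet = 8; semiquaver = 2; crotchet = 8; dotted semibreve = 48.
Altogether 16 + 3 + 48 + 8 + 2 + 8 + 48 = 133.
133 ÷ 56 = 2 complete bars with 21 left over.

2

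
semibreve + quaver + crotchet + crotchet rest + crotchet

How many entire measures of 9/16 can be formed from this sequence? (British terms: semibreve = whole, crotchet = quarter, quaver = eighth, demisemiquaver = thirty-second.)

One bar of 9/16 = 9 sixteenth notes.
Express everything in sixteenth notes: semibreve = 16; quaver = 2; crotchet = 4; crotchet rest = 4; crotchet = 4.
Total: 16 + 2 + 4 + 4 + 4 = 30.
30 ÷ 9 = 3 complete bars with 3 left over.

3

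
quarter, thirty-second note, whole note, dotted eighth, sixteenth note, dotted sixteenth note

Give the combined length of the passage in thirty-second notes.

52

In thirty-second notes: quarter = 8; thirty-second note = 1; whole note = 32; dotted eighth = 6; sixteenth note = 2; dotted sixteenth note = 3.
Total: 8 + 1 + 32 + 6 + 2 + 3 = 52 thirty-second notes.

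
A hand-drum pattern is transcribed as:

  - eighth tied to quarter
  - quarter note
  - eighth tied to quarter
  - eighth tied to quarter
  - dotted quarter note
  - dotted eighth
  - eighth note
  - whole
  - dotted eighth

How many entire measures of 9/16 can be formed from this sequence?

One bar of 9/16 = 9 sixteenth notes.
Convert each value to sixteenth notes: eighth tied to quarter (eighth + quarter) = 6; quarter note = 4; eighth tied to quarter (eighth + quarter) = 6; eighth tied to quarter (eighth + quarter) = 6; dotted quarter note = 6; dotted eighth = 3; eighth note = 2; whole = 16; dotted eighth = 3.
Adding: 6 + 4 + 6 + 6 + 6 + 3 + 2 + 16 + 3 = 52.
52 ÷ 9 = 5 complete bars with 7 left over.

5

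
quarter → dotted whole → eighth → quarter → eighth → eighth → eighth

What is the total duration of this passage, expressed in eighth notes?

20

Convert each value to eighth notes: quarter = 2; dotted whole = 12; eighth = 1; quarter = 2; eighth = 1; eighth = 1; eighth = 1.
Total: 2 + 12 + 1 + 2 + 1 + 1 + 1 = 20 eighth notes.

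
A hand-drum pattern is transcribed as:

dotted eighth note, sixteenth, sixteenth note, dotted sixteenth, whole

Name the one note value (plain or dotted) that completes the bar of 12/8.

The bar of 12/8 = 48 thirty-second notes.
Convert each value to thirty-second notes: dotted eighth note = 6; sixteenth = 2; sixteenth note = 2; dotted sixteenth = 3; whole = 32.
Sum: 6 + 2 + 2 + 3 + 32 = 45.
Remaining: 48 − 45 = 3 thirty-second notes, which is a dotted sixteenth note.

dotted sixteenth note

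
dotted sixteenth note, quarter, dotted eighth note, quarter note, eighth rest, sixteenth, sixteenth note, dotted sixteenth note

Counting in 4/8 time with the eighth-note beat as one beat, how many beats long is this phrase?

9

One eighth-note beat = 4 thirty-second notes.
Each duration in thirty-second notes: dotted sixteenth note = 3; quarter = 8; dotted eighth note = 6; quarter note = 8; eighth rest = 4; sixteenth = 2; sixteenth note = 2; dotted sixteenth note = 3.
Total: 3 + 8 + 6 + 8 + 4 + 2 + 2 + 3 = 36.
36 ÷ 4 = 9 beats.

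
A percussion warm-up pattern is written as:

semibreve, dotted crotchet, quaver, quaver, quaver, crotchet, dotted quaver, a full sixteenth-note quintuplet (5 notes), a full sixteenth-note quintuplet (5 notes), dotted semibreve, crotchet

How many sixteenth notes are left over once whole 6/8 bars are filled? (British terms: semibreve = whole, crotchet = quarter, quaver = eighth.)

11

One bar of 6/8 = 12 sixteenth notes.
Working in sixteenth notes: semibreve = 16; dotted crotchet = 6; quaver = 2; quaver = 2; quaver = 2; crotchet = 4; dotted quaver = 3; a full sixteenth-note quintuplet (5 notes) (five quintuplet sixteenths span one quarter) = 4; a full sixteenth-note quintuplet (5 notes) (five quintuplet sixteenths span one quarter) = 4; dotted semibreve = 24; crotchet = 4.
Sum: 16 + 6 + 2 + 2 + 2 + 4 + 3 + 4 + 4 + 24 + 4 = 71.
71 ÷ 12 = 5 complete bars with 11 sixteenth notes remaining.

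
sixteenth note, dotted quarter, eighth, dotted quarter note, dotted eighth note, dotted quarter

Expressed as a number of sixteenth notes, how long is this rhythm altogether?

Express everything in sixteenth notes: sixteenth note = 1; dotted quarter = 6; eighth = 2; dotted quarter note = 6; dotted eighth note = 3; dotted quarter = 6.
Sum: 1 + 6 + 2 + 6 + 3 + 6 = 24 sixteenth notes.

24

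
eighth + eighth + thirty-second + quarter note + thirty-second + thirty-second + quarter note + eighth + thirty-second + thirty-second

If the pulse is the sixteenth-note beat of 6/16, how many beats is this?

One sixteenth-note beat = 2 thirty-second notes.
In thirty-second notes: eighth = 4; eighth = 4; thirty-second = 1; quarter note = 8; thirty-second = 1; thirty-second = 1; quarter note = 8; eighth = 4; thirty-second = 1; thirty-second = 1.
Total: 4 + 4 + 1 + 8 + 1 + 1 + 8 + 4 + 1 + 1 = 33.
33 ÷ 2 = 16.5 beats.

16.5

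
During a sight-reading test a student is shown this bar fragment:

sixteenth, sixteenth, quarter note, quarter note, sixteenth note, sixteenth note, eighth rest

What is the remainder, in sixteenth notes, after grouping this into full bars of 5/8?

One bar of 5/8 = 10 sixteenth notes.
Express everything in sixteenth notes: sixteenth = 1; sixteenth = 1; quarter note = 4; quarter note = 4; sixteenth note = 1; sixteenth note = 1; eighth rest = 2.
Total: 1 + 1 + 4 + 4 + 1 + 1 + 2 = 14.
14 ÷ 10 = 1 complete bar with 4 sixteenth notes remaining.

4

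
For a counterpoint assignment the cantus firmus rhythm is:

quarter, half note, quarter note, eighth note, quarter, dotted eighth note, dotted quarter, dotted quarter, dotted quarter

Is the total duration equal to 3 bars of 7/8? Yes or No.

One bar of 7/8 = 14 sixteenth notes, so 3 bars = 42.
Express everything in sixteenth notes: quarter = 4; half note = 8; quarter note = 4; eighth note = 2; quarter = 4; dotted eighth note = 3; dotted quarter = 6; dotted quarter = 6; dotted quarter = 6.
Sum: 4 + 8 + 4 + 2 + 4 + 3 + 6 + 6 + 6 = 43.
43 exceeds 42, so the answer is No.

No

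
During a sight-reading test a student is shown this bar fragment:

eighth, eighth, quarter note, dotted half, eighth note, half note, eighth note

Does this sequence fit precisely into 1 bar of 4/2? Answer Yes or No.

One bar of 4/2 = 16 eighth notes.
Each duration in eighth notes: eighth = 1; eighth = 1; quarter note = 2; dotted half = 6; eighth note = 1; half note = 4; eighth note = 1.
Adding: 1 + 1 + 2 + 6 + 1 + 4 + 1 = 16.
16 equals 16, so the answer is Yes.

Yes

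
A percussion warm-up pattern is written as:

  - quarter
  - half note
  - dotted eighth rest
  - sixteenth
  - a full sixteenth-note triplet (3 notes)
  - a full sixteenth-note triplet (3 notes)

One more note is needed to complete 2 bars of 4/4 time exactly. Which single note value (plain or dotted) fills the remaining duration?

2 bars of 4/4 = 32 sixteenth notes.
Each duration in sixteenth notes: quarter = 4; half note = 8; dotted eighth rest = 3; sixteenth = 1; a full sixteenth-note triplet (3 notes) (three triplet sixteenths span one eighth) = 2; a full sixteenth-note triplet (3 notes) (three triplet sixteenths span one eighth) = 2.
Total: 4 + 8 + 3 + 1 + 2 + 2 = 20.
Remaining: 32 − 20 = 12 sixteenth notes, which is a dotted half note.

dotted half note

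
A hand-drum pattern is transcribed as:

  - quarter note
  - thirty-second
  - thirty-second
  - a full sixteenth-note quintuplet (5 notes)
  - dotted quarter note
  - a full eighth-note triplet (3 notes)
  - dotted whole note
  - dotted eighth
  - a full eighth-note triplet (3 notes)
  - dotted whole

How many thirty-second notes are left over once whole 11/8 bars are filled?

16

One bar of 11/8 = 44 thirty-second notes.
Each duration in thirty-second notes: quarter note = 8; thirty-second = 1; thirty-second = 1; a full sixteenth-note quintuplet (5 notes) (five quintuplet sixteenths span one quarter) = 8; dotted quarter note = 12; a full eighth-note triplet (3 notes) (three triplet eighths span one quarter) = 8; dotted whole note = 48; dotted eighth = 6; a full eighth-note triplet (3 notes) (three triplet eighths span one quarter) = 8; dotted whole = 48.
Sum: 8 + 1 + 1 + 8 + 12 + 8 + 48 + 6 + 8 + 48 = 148.
148 ÷ 44 = 3 complete bars with 16 thirty-second notes remaining.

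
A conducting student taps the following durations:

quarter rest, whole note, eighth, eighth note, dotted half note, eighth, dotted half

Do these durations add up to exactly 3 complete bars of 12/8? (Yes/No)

One bar of 12/8 = 12 eighth notes, so 3 bars = 36.
Convert each value to eighth notes: quarter rest = 2; whole note = 8; eighth = 1; eighth note = 1; dotted half note = 6; eighth = 1; dotted half = 6.
Total: 2 + 8 + 1 + 1 + 6 + 1 + 6 = 25.
25 falls short of 36, so the answer is No.

No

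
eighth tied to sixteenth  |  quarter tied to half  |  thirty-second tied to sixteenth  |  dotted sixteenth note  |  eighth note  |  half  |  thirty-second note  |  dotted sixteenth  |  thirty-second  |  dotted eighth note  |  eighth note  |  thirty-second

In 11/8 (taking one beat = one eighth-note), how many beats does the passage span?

18

One eighth-note beat = 4 thirty-second notes.
Each duration in thirty-second notes: eighth tied to sixteenth (eighth + sixteenth) = 6; quarter tied to half (quarter + half) = 24; thirty-second tied to sixteenth (thirty-second + sixteenth) = 3; dotted sixteenth note = 3; eighth note = 4; half = 16; thirty-second note = 1; dotted sixteenth = 3; thirty-second = 1; dotted eighth note = 6; eighth note = 4; thirty-second = 1.
Altogether 6 + 24 + 3 + 3 + 4 + 16 + 1 + 3 + 1 + 6 + 4 + 1 = 72.
72 ÷ 4 = 18 beats.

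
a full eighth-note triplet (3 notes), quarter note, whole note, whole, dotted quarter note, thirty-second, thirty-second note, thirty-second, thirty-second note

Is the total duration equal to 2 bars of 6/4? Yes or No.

One bar of 6/4 = 48 thirty-second notes, so 2 bars = 96.
In thirty-second notes: a full eighth-note triplet (3 notes) (three triplet eighths span one quarter) = 8; quarter note = 8; whole note = 32; whole = 32; dotted quarter note = 12; thirty-second = 1; thirty-second note = 1; thirty-second = 1; thirty-second note = 1.
Adding: 8 + 8 + 32 + 32 + 12 + 1 + 1 + 1 + 1 = 96.
96 equals 96, so the answer is Yes.

Yes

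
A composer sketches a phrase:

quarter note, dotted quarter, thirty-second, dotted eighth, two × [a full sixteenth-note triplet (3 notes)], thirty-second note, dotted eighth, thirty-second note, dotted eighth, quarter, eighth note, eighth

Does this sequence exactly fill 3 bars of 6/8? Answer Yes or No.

No

One bar of 6/8 = 24 thirty-second notes, so 3 bars = 72.
Working in thirty-second notes: quarter note = 8; dotted quarter = 12; thirty-second = 1; dotted eighth = 6; a full sixteenth-note triplet (3 notes) (three triplet sixteenths span one eighth) = 4; a full sixteenth-note triplet (3 notes) (three triplet sixteenths span one eighth) = 4; thirty-second note = 1; dotted eighth = 6; thirty-second note = 1; dotted eighth = 6; quarter = 8; eighth note = 4; eighth = 4.
Altogether 8 + 12 + 1 + 6 + 4 + 4 + 1 + 6 + 1 + 6 + 8 + 4 + 4 = 65.
65 falls short of 72, so the answer is No.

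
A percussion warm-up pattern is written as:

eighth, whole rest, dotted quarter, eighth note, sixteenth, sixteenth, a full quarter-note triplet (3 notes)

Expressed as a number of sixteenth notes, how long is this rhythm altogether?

Convert each value to sixteenth notes: eighth = 2; whole rest = 16; dotted quarter = 6; eighth note = 2; sixteenth = 1; sixteenth = 1; a full quarter-note triplet (3 notes) (three triplet quarters span one half) = 8.
Altogether 2 + 16 + 6 + 2 + 1 + 1 + 8 = 36 sixteenth notes.

36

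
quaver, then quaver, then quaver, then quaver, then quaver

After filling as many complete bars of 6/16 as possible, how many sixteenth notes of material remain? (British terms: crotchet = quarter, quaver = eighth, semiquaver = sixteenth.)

One bar of 6/16 = 3 eighth notes.
Convert each value to eighth notes: quaver = 1; quaver = 1; quaver = 1; quaver = 1; quaver = 1.
Adding: 1 + 1 + 1 + 1 + 1 = 5.
5 ÷ 3 = 1 complete bar with 2 eighth notes remaining = 4 sixteenth notes.

4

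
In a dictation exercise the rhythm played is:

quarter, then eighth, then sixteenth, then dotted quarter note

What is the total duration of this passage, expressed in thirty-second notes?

Each duration in thirty-second notes: quarter = 8; eighth = 4; sixteenth = 2; dotted quarter note = 12.
Adding: 8 + 4 + 2 + 12 = 26 thirty-second notes.

26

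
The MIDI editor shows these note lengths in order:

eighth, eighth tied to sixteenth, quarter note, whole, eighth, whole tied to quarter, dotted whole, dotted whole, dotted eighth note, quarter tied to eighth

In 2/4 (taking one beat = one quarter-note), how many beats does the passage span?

26

One quarter-note beat = 4 sixteenth notes.
Each duration in sixteenth notes: eighth = 2; eighth tied to sixteenth (eighth + sixteenth) = 3; quarter note = 4; whole = 16; eighth = 2; whole tied to quarter (whole + quarter) = 20; dotted whole = 24; dotted whole = 24; dotted eighth note = 3; quarter tied to eighth (quarter + eighth) = 6.
Adding: 2 + 3 + 4 + 16 + 2 + 20 + 24 + 24 + 3 + 6 = 104.
104 ÷ 4 = 26 beats.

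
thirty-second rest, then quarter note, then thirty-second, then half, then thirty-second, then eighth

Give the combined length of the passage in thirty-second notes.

Each duration in thirty-second notes: thirty-second rest = 1; quarter note = 8; thirty-second = 1; half = 16; thirty-second = 1; eighth = 4.
Sum: 1 + 8 + 1 + 16 + 1 + 4 = 31 thirty-second notes.

31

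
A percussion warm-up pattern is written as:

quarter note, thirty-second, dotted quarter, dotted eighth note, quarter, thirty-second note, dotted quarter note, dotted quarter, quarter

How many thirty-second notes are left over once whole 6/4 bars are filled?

One bar of 6/4 = 48 thirty-second notes.
Convert each value to thirty-second notes: quarter note = 8; thirty-second = 1; dotted quarter = 12; dotted eighth note = 6; quarter = 8; thirty-second note = 1; dotted quarter note = 12; dotted quarter = 12; quarter = 8.
Adding: 8 + 1 + 12 + 6 + 8 + 1 + 12 + 12 + 8 = 68.
68 ÷ 48 = 1 complete bar with 20 thirty-second notes remaining.

20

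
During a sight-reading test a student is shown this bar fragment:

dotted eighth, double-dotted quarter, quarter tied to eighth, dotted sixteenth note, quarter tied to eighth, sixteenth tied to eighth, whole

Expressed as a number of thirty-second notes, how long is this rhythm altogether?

85

Working in thirty-second notes: dotted eighth = 6; double-dotted quarter = 14; quarter tied to eighth (quarter + eighth) = 12; dotted sixteenth note = 3; quarter tied to eighth (quarter + eighth) = 12; sixteenth tied to eighth (sixteenth + eighth) = 6; whole = 32.
Altogether 6 + 14 + 12 + 3 + 12 + 6 + 32 = 85 thirty-second notes.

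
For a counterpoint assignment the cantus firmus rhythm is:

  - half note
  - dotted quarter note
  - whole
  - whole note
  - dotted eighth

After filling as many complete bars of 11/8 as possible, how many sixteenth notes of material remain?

5

One bar of 11/8 = 22 sixteenth notes.
Working in sixteenth notes: half note = 8; dotted quarter note = 6; whole = 16; whole note = 16; dotted eighth = 3.
Sum: 8 + 6 + 16 + 16 + 3 = 49.
49 ÷ 22 = 2 complete bars with 5 sixteenth notes remaining.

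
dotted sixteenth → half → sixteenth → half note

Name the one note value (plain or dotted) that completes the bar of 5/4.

The bar of 5/4 = 40 thirty-second notes.
In thirty-second notes: dotted sixteenth = 3; half = 16; sixteenth = 2; half note = 16.
Adding: 3 + 16 + 2 + 16 = 37.
Remaining: 40 − 37 = 3 thirty-second notes, which is a dotted sixteenth note.

dotted sixteenth note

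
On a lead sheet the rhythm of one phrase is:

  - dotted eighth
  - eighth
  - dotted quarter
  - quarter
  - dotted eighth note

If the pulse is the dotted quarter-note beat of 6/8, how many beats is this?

3

One dotted quarter-note beat = 6 sixteenth notes.
Express everything in sixteenth notes: dotted eighth = 3; eighth = 2; dotted quarter = 6; quarter = 4; dotted eighth note = 3.
Sum: 3 + 2 + 6 + 4 + 3 = 18.
18 ÷ 6 = 3 beats.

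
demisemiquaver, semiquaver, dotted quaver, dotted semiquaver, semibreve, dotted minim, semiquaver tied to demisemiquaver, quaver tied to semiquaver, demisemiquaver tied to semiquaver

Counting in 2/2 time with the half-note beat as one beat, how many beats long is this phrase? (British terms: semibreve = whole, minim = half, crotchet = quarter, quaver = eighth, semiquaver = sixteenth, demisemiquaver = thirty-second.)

5

One half-note beat = 16 thirty-second notes.
In thirty-second notes: demisemiquaver = 1; semiquaver = 2; dotted quaver = 6; dotted semiquaver = 3; semibreve = 32; dotted minim = 24; semiquaver tied to demisemiquaver (semiquaver + demisemiquaver) = 3; quaver tied to semiquaver (quaver + semiquaver) = 6; demisemiquaver tied to semiquaver (demisemiquaver + semiquaver) = 3.
Altogether 1 + 2 + 6 + 3 + 32 + 24 + 3 + 6 + 3 = 80.
80 ÷ 16 = 5 beats.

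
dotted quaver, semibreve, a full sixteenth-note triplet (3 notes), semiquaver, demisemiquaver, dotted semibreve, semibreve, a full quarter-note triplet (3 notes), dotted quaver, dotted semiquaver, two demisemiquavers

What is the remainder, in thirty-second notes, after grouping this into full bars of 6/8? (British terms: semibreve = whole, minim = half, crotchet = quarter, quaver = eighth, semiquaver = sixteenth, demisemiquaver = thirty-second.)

8

One bar of 6/8 = 24 thirty-second notes.
Convert each value to thirty-second notes: dotted quaver = 6; semibreve = 32; a full sixteenth-note triplet (3 notes) (three triplet sixteenths span one eighth) = 4; semiquaver = 2; demisemiquaver = 1; dotted semibreve = 48; semibreve = 32; a full quarter-note triplet (3 notes) (three triplet quarters span one half) = 16; dotted quaver = 6; dotted semiquaver = 3; demisemiquaver = 1; demisemiquaver = 1.
Adding: 6 + 32 + 4 + 2 + 1 + 48 + 32 + 16 + 6 + 3 + 1 + 1 = 152.
152 ÷ 24 = 6 complete bars with 8 thirty-second notes remaining.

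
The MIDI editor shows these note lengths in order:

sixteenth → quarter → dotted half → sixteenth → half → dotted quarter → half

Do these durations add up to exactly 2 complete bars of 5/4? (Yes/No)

Yes

One bar of 5/4 = 20 sixteenth notes, so 2 bars = 40.
In sixteenth notes: sixteenth = 1; quarter = 4; dotted half = 12; sixteenth = 1; half = 8; dotted quarter = 6; half = 8.
Sum: 1 + 4 + 12 + 1 + 8 + 6 + 8 = 40.
40 equals 40, so the answer is Yes.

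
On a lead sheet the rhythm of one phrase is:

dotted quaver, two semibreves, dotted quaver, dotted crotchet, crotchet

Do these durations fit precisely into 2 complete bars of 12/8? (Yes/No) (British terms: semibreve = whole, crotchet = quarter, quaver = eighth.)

Yes

One bar of 12/8 = 24 sixteenth notes, so 2 bars = 48.
Convert each value to sixteenth notes: dotted quaver = 3; semibreve = 16; semibreve = 16; dotted quaver = 3; dotted crotchet = 6; crotchet = 4.
Sum: 3 + 16 + 16 + 3 + 6 + 4 = 48.
48 equals 48, so the answer is Yes.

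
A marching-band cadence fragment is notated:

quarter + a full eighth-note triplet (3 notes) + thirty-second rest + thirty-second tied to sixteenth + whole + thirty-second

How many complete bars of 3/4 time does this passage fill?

2

One bar of 3/4 = 24 thirty-second notes.
Convert each value to thirty-second notes: quarter = 8; a full eighth-note triplet (3 notes) (three triplet eighths span one quarter) = 8; thirty-second rest = 1; thirty-second tied to sixteenth (thirty-second + sixteenth) = 3; whole = 32; thirty-second = 1.
Altogether 8 + 8 + 1 + 3 + 32 + 1 = 53.
53 ÷ 24 = 2 complete bars with 5 left over.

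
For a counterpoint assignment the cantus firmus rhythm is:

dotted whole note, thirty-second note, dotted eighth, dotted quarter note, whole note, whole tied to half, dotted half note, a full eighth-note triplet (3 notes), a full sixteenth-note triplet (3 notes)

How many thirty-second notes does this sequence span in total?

Working in thirty-second notes: dotted whole note = 48; thirty-second note = 1; dotted eighth = 6; dotted quarter note = 12; whole note = 32; whole tied to half (whole + half) = 48; dotted half note = 24; a full eighth-note triplet (3 notes) (three triplet eighths span one quarter) = 8; a full sixteenth-note triplet (3 notes) (three triplet sixteenths span one eighth) = 4.
Total: 48 + 1 + 6 + 12 + 32 + 48 + 24 + 8 + 4 = 183 thirty-second notes.

183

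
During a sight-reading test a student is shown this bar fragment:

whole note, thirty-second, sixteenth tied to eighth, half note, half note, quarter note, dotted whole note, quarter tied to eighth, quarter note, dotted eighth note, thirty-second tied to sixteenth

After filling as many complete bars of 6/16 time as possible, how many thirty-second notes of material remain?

0

One bar of 6/16 = 12 thirty-second notes.
Working in thirty-second notes: whole note = 32; thirty-second = 1; sixteenth tied to eighth (sixteenth + eighth) = 6; half note = 16; half note = 16; quarter note = 8; dotted whole note = 48; quarter tied to eighth (quarter + eighth) = 12; quarter note = 8; dotted eighth note = 6; thirty-second tied to sixteenth (thirty-second + sixteenth) = 3.
Adding: 32 + 1 + 6 + 16 + 16 + 8 + 48 + 12 + 8 + 6 + 3 = 156.
156 ÷ 12 = 13 complete bars with 0 thirty-second notes remaining.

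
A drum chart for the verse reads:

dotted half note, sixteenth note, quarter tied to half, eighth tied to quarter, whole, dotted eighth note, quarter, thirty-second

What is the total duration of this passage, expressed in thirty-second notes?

In thirty-second notes: dotted half note = 24; sixteenth note = 2; quarter tied to half (quarter + half) = 24; eighth tied to quarter (eighth + quarter) = 12; whole = 32; dotted eighth note = 6; quarter = 8; thirty-second = 1.
Adding: 24 + 2 + 24 + 12 + 32 + 6 + 8 + 1 = 109 thirty-second notes.

109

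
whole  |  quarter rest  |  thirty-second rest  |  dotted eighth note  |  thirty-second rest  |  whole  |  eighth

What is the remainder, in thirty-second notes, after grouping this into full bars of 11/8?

40

One bar of 11/8 = 44 thirty-second notes.
Express everything in thirty-second notes: whole = 32; quarter rest = 8; thirty-second rest = 1; dotted eighth note = 6; thirty-second rest = 1; whole = 32; eighth = 4.
Total: 32 + 8 + 1 + 6 + 1 + 32 + 4 = 84.
84 ÷ 44 = 1 complete bar with 40 thirty-second notes remaining.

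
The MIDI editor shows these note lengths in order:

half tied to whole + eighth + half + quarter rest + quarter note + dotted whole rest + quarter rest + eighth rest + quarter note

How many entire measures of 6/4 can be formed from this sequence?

3

One bar of 6/4 = 12 eighth notes.
Working in eighth notes: half tied to whole (half + whole) = 12; eighth = 1; half = 4; quarter rest = 2; quarter note = 2; dotted whole rest = 12; quarter rest = 2; eighth rest = 1; quarter note = 2.
Sum: 12 + 1 + 4 + 2 + 2 + 12 + 2 + 1 + 2 = 38.
38 ÷ 12 = 3 complete bars with 2 left over.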